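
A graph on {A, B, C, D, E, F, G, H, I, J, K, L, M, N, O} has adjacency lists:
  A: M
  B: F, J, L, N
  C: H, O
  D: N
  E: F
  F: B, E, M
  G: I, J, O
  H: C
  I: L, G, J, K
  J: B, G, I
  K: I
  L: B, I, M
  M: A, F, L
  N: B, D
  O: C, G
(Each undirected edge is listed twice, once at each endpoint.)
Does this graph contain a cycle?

The graph has 15 vertices, 17 edges, and 1 connected component.
Since 17 > 15 - 1, a cycle must exist; for instance J-I-G-J.

Yes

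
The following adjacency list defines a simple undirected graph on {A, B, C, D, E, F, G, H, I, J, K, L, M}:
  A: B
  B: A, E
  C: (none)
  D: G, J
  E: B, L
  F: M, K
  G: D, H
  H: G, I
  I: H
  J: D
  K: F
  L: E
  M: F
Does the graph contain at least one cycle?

|V| = 13, |E| = 9, number of components = 4.
A forest on 13 vertices with 4 components has exactly 9 edges, which matches — so no cycle.

No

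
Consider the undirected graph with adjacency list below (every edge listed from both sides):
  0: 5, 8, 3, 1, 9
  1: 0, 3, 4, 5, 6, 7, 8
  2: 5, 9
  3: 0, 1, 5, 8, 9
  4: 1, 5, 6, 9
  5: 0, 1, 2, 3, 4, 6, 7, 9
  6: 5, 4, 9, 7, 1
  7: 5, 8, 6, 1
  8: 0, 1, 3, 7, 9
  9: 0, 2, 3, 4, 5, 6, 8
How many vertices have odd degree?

6

Degrees: 0:5, 1:7, 2:2, 3:5, 4:4, 5:8, 6:5, 7:4, 8:5, 9:7
Odd-degree vertices: 0, 1, 3, 6, 8, 9.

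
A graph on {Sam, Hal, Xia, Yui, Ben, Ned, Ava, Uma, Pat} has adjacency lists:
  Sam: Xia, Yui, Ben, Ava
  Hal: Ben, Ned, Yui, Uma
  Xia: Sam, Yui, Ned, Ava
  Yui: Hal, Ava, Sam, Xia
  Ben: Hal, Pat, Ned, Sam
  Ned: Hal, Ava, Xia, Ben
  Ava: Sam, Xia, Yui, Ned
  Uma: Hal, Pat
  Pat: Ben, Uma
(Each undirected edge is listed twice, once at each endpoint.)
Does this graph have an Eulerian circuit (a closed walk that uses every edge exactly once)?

Degrees: Sam:4, Hal:4, Xia:4, Yui:4, Ben:4, Ned:4, Ava:4, Uma:2, Pat:2
All degrees are even and the non-isolated vertices are connected — an Eulerian circuit exists.

Yes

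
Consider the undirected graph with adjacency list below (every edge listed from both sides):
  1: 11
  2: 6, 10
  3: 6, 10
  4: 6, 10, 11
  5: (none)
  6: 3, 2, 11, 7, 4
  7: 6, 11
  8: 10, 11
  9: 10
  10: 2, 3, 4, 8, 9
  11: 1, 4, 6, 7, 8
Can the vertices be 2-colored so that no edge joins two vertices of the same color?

No

7-6-11-7 is an odd cycle (length 3), and a bipartite graph can contain only even cycles.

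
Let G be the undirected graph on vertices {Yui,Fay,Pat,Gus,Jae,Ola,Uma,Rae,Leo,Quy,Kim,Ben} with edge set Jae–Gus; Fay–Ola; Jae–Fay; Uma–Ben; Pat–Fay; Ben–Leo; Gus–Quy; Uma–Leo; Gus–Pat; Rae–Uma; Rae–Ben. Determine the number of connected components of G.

Component: {Yui}
Component: {Kim}
Component: {Uma, Rae, Leo, Ben}
Component: {Fay, Pat, Gus, Jae, Ola, Quy}

4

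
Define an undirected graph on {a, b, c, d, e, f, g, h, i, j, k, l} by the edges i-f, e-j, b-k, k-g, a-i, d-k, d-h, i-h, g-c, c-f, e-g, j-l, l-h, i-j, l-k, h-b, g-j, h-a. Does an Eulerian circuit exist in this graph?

Degrees: a:2, b:2, c:2, d:2, e:2, f:2, g:4, h:5, i:4, j:4, k:4, l:3
h, l have odd degree; an Eulerian circuit needs every degree to be even, so none exists.

No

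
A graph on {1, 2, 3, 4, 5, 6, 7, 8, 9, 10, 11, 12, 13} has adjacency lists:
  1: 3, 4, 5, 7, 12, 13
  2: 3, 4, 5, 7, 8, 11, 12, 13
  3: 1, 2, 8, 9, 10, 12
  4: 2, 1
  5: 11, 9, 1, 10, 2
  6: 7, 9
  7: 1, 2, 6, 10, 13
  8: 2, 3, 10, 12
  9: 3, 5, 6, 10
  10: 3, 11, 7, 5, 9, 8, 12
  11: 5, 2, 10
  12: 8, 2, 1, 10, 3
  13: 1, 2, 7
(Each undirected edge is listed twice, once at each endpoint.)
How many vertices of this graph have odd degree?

6

Degrees: 1:6, 2:8, 3:6, 4:2, 5:5, 6:2, 7:5, 8:4, 9:4, 10:7, 11:3, 12:5, 13:3
Odd-degree vertices: 5, 7, 10, 11, 12, 13.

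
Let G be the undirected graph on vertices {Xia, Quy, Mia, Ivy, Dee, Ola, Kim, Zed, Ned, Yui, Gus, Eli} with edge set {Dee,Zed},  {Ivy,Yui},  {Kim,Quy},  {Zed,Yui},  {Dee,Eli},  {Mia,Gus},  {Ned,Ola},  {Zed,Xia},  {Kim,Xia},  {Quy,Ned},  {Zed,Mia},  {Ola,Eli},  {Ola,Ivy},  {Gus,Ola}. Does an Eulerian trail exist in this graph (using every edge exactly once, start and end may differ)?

Yes

Degrees: Xia:2, Quy:2, Mia:2, Ivy:2, Dee:2, Ola:4, Kim:2, Zed:4, Ned:2, Yui:2, Gus:2, Eli:2
Odd-degree vertices: none (0 total).
The non-isolated vertices are connected and exactly 0 have odd degree, so an Eulerian trail exists.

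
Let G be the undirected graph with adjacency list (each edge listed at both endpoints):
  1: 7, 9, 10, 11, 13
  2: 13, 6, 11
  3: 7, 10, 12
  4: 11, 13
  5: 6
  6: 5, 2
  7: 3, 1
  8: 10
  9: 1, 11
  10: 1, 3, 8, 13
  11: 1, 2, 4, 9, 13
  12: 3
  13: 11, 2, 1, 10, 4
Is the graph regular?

No

Degrees: 1:5, 2:3, 3:3, 4:2, 5:1, 6:2, 7:2, 8:1, 9:2, 10:4, 11:5, 12:1, 13:5
Degrees are not all equal (e.g. deg(5)=1 but deg(1)=5); not regular.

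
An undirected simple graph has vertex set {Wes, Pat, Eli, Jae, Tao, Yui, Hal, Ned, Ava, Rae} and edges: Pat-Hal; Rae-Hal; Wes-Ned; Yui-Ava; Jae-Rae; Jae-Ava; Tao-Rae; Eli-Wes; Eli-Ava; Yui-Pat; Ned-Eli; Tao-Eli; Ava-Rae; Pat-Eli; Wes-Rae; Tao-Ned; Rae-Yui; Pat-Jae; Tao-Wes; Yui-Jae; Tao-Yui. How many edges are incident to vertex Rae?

6

Neighbors of Rae: Wes, Jae, Tao, Yui, Hal, Ava.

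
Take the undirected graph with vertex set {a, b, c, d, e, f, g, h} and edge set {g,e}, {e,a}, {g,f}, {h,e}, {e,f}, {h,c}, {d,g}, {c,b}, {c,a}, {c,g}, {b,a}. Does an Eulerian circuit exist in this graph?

Degrees: a:3, b:2, c:4, d:1, e:4, f:2, g:4, h:2
Vertices with odd degree: a, d. An Eulerian circuit requires all degrees even.

No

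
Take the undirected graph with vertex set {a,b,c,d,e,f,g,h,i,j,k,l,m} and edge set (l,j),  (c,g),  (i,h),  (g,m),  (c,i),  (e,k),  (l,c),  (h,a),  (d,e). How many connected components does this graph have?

4

Component: {b}
Component: {f}
Component: {d, e, k}
Component: {a, c, g, h, i, j, l, m}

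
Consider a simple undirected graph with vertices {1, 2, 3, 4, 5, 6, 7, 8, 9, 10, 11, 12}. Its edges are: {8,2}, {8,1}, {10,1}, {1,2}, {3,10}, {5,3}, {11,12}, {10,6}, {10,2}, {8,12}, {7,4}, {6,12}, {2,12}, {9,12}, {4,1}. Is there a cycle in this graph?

Yes

The graph has 12 vertices, 15 edges, and 1 connected component.
Since 15 > 12 - 1, a cycle must exist; for instance 8-12-6-10-2-8.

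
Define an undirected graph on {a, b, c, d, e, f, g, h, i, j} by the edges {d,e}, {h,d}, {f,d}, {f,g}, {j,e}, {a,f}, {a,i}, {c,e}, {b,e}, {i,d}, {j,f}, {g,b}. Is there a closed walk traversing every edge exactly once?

No

Degrees: a:2, b:2, c:1, d:4, e:4, f:4, g:2, h:1, i:2, j:2
Vertices with odd degree: c, h. An Eulerian circuit requires all degrees even.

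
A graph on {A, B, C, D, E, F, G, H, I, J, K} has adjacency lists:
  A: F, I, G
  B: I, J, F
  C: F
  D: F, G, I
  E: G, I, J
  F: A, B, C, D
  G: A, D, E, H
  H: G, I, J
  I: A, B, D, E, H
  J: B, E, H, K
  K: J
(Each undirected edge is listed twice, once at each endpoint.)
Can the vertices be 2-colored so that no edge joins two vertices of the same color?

Color {F, G, I, J} black and {A, B, C, D, E, H, K} white. No edge joins two same-colored vertices, so the graph is bipartite.

Yes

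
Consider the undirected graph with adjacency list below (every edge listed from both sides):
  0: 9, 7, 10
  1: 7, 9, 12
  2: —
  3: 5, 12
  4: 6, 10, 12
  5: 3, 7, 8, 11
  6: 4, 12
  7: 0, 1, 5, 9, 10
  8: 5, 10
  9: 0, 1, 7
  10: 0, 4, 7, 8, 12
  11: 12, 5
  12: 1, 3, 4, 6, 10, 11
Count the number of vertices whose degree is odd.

6

Degrees: 0:3, 1:3, 2:0, 3:2, 4:3, 5:4, 6:2, 7:5, 8:2, 9:3, 10:5, 11:2, 12:6
Odd-degree vertices: 0, 1, 4, 7, 9, 10.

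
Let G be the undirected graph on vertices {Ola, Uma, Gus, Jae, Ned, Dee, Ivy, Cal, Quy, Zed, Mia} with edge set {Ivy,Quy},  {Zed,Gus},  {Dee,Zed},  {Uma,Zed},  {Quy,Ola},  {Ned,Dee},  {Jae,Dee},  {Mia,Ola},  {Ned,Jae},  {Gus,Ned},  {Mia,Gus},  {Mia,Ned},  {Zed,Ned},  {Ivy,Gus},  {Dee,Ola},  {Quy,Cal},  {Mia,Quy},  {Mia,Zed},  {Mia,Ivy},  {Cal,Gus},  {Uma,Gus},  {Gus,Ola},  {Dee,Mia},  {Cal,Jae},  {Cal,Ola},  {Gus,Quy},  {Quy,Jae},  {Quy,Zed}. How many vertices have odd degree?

Degrees: Ola:5, Uma:2, Gus:8, Jae:4, Ned:5, Dee:5, Ivy:3, Cal:4, Quy:7, Zed:6, Mia:7
Odd-degree vertices: Ola, Ned, Dee, Ivy, Quy, Mia.

6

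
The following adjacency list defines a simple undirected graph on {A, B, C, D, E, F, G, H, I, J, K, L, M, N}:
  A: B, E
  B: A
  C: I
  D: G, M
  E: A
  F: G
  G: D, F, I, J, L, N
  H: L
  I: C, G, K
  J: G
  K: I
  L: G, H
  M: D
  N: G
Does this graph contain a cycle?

The graph has 14 vertices, 12 edges, and 2 connected components.
A forest on 14 vertices with 2 components has exactly 12 edges, which matches — so no cycle.

No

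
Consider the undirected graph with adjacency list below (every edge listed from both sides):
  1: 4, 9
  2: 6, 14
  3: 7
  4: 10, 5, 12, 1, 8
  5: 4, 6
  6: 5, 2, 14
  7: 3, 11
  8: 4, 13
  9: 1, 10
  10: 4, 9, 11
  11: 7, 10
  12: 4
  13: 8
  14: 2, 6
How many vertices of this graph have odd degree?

Degrees: 1:2, 2:2, 3:1, 4:5, 5:2, 6:3, 7:2, 8:2, 9:2, 10:3, 11:2, 12:1, 13:1, 14:2
Odd-degree vertices: 3, 4, 6, 10, 12, 13.

6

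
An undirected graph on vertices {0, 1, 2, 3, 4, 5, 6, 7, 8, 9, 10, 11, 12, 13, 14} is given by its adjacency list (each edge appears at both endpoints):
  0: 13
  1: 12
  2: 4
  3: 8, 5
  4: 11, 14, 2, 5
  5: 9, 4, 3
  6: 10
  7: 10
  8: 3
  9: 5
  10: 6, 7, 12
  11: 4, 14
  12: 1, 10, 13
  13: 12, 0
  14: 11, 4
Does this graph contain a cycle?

The graph has 15 vertices, 14 edges, and 2 connected components.
One cycle is 4-11-14-4.

Yes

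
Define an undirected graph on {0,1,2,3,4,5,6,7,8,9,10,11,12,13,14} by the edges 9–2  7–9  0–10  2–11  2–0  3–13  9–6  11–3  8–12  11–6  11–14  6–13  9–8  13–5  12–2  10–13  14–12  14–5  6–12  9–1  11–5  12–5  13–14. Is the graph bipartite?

11-5-14-11 is an odd cycle (length 3), and a bipartite graph can contain only even cycles.

No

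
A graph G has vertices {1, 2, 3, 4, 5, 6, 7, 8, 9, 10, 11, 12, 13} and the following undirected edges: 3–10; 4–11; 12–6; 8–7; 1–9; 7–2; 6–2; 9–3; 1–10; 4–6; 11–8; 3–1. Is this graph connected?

Component: {5}
Component: {13}
Component: {1, 3, 9, 10}
Component: {2, 4, 6, 7, 8, 11, 12}
No edge joins these 4 groups, so the graph is disconnected.

No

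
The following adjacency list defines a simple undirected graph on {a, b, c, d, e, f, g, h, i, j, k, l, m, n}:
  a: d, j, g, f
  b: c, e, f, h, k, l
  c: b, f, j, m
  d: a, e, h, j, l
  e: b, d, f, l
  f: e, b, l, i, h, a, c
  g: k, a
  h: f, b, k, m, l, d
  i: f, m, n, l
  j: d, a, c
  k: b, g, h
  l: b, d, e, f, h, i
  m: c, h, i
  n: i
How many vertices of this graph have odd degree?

Degrees: a:4, b:6, c:4, d:5, e:4, f:7, g:2, h:6, i:4, j:3, k:3, l:6, m:3, n:1
Odd-degree vertices: d, f, j, k, m, n.

6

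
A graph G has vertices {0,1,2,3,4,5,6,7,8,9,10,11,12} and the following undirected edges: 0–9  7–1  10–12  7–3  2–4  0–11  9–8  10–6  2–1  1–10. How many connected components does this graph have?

Component: {5}
Component: {0, 8, 9, 11}
Component: {1, 2, 3, 4, 6, 7, 10, 12}

3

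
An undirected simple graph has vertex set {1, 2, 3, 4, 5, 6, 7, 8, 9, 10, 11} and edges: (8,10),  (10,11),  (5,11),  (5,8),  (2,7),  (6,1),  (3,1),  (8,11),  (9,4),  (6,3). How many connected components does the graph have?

Component: {2, 7}
Component: {4, 9}
Component: {1, 3, 6}
Component: {5, 8, 10, 11}

4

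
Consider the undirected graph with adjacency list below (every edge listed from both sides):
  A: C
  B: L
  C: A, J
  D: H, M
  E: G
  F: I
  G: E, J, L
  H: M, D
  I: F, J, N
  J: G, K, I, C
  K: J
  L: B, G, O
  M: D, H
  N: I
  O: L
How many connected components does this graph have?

Component: {D, H, M}
Component: {A, B, C, E, F, G, I, J, K, L, N, O}

2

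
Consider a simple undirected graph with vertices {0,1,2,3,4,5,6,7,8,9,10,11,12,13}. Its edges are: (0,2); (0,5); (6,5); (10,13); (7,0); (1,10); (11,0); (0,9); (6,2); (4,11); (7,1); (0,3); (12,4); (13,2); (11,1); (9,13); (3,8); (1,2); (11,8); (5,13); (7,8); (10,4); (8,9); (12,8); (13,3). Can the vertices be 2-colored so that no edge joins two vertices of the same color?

Color {2, 3, 5, 7, 9, 10, 11, 12} black and {0, 1, 4, 6, 8, 13} white. No edge joins two same-colored vertices, so the graph is bipartite.

Yes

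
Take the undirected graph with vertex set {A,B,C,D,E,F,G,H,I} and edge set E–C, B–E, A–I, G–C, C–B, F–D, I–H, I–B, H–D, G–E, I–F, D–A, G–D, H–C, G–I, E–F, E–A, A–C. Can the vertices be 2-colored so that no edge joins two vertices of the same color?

No

The cycle G-E-C-G has length 3, which is odd, so the graph is not bipartite.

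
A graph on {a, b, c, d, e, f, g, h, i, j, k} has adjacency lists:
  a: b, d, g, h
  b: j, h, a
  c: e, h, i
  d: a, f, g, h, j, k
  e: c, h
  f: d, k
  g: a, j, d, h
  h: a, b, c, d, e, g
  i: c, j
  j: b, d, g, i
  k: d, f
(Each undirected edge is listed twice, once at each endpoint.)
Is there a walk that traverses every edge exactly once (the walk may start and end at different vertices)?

Yes

Degrees: a:4, b:3, c:3, d:6, e:2, f:2, g:4, h:6, i:2, j:4, k:2
Odd-degree vertices: b, c (2 total).
With 2 odd-degree vertices and all edges in one connected piece, an Eulerian trail exists (from b to c).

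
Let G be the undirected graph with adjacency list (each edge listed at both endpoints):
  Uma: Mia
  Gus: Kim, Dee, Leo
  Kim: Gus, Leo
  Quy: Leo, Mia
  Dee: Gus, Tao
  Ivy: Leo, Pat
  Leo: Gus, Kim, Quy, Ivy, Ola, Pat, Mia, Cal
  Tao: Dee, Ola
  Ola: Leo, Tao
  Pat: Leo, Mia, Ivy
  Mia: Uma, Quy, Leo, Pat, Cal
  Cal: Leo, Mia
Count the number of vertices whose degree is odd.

4

Degrees: Uma:1, Gus:3, Kim:2, Quy:2, Dee:2, Ivy:2, Leo:8, Tao:2, Ola:2, Pat:3, Mia:5, Cal:2
Odd-degree vertices: Uma, Gus, Pat, Mia.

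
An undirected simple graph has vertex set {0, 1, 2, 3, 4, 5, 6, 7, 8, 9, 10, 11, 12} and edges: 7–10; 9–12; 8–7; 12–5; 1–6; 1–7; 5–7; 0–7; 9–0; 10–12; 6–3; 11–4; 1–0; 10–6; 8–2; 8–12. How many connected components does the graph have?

Component: {4, 11}
Component: {0, 1, 2, 3, 5, 6, 7, 8, 9, 10, 12}

2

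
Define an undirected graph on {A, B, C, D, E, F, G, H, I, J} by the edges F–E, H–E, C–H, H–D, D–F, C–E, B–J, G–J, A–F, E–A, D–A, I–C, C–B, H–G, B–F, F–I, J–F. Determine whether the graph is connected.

Yes

Starting from A and exploring outward reaches every vertex (A, E, D, F, H, C, J, B, I, G); the graph is connected.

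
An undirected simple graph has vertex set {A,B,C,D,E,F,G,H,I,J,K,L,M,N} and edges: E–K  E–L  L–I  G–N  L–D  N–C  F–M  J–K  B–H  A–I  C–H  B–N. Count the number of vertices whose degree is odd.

Degrees: A:1, B:2, C:2, D:1, E:2, F:1, G:1, H:2, I:2, J:1, K:2, L:3, M:1, N:3
Odd-degree vertices: A, D, F, G, J, L, M, N.

8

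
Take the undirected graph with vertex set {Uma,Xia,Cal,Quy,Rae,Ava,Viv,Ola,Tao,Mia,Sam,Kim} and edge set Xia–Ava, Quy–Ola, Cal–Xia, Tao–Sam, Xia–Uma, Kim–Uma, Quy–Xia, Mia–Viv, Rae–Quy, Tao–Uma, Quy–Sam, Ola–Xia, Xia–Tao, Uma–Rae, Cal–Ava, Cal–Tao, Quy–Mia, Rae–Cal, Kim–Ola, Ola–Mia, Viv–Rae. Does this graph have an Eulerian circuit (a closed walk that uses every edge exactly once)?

Degrees: Uma:4, Xia:6, Cal:4, Quy:5, Rae:4, Ava:2, Viv:2, Ola:4, Tao:4, Mia:3, Sam:2, Kim:2
Quy, Mia have odd degree; an Eulerian circuit needs every degree to be even, so none exists.

No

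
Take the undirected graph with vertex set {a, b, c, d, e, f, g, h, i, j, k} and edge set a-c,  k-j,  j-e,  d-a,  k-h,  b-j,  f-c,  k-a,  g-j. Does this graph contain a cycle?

|V| = 11, |E| = 9, number of components = 2.
Since 9 = 11 - 2, the graph is a forest and contains no cycle.

No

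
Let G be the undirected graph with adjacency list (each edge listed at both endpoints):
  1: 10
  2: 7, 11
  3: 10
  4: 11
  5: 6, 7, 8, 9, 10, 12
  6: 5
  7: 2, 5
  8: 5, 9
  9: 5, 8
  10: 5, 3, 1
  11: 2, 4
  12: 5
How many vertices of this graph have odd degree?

Degrees: 1:1, 2:2, 3:1, 4:1, 5:6, 6:1, 7:2, 8:2, 9:2, 10:3, 11:2, 12:1
Odd-degree vertices: 1, 3, 4, 6, 10, 12.

6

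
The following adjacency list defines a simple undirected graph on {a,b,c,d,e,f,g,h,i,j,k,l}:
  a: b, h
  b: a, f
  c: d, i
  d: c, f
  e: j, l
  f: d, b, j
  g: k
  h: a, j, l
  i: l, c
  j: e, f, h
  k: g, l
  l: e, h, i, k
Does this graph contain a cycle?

Yes

The graph has 12 vertices, 14 edges, and 1 connected component.
One cycle is l-e-j-f-d-c-i-l.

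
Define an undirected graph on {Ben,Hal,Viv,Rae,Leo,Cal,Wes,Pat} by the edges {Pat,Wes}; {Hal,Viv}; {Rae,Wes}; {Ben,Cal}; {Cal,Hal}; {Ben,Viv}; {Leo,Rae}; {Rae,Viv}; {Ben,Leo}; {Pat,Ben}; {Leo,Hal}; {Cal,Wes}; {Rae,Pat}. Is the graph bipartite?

No

The cycle Rae-Wes-Pat-Rae has length 3, which is odd, so the graph is not bipartite.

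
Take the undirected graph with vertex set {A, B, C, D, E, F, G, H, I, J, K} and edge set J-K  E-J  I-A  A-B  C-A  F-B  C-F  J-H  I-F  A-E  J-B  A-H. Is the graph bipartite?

Yes

A valid 2-coloring puts {B, C, D, E, G, H, I, K} on one side and {A, F, J} on the other; every edge crosses between the two sides.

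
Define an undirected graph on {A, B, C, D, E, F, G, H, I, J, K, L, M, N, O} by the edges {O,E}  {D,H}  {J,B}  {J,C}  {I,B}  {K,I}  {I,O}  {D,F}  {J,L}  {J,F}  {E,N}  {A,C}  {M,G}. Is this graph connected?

No

Component: {G, M}
Component: {A, B, C, D, E, F, H, I, J, K, L, N, O}
No edge joins these 2 groups, so the graph is disconnected.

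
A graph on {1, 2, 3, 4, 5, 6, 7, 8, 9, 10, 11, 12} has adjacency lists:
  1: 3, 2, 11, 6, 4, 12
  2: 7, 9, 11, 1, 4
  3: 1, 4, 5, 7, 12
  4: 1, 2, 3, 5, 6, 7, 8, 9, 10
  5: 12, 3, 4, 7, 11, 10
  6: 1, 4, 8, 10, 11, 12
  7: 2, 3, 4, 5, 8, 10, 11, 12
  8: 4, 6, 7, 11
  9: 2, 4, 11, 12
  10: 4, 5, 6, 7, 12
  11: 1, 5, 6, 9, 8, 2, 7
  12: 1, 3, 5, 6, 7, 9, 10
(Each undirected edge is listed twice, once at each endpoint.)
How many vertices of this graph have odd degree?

6

Degrees: 1:6, 2:5, 3:5, 4:9, 5:6, 6:6, 7:8, 8:4, 9:4, 10:5, 11:7, 12:7
Odd-degree vertices: 2, 3, 4, 10, 11, 12.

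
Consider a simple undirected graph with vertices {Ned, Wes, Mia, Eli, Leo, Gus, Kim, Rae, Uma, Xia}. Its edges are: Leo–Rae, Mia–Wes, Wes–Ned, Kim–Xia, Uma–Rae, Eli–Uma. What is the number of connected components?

4

Component: {Gus}
Component: {Kim, Xia}
Component: {Ned, Wes, Mia}
Component: {Eli, Leo, Rae, Uma}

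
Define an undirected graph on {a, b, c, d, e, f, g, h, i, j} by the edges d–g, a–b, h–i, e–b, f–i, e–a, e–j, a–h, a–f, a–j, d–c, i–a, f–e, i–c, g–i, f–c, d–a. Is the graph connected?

Starting from a and exploring outward reaches every vertex (a, f, d, j, h, i, e, b, c, g); the graph is connected.

Yes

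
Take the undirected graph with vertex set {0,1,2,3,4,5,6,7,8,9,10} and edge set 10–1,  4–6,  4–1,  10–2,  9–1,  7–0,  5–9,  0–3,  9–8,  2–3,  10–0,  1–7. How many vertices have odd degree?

Degrees: 0:3, 1:4, 2:2, 3:2, 4:2, 5:1, 6:1, 7:2, 8:1, 9:3, 10:3
Odd-degree vertices: 0, 5, 6, 8, 9, 10.

6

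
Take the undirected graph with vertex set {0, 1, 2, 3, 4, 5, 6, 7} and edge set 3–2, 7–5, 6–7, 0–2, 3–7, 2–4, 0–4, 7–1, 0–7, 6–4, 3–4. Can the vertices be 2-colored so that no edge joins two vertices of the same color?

No

2-4-0-2 is an odd cycle (length 3), and a bipartite graph can contain only even cycles.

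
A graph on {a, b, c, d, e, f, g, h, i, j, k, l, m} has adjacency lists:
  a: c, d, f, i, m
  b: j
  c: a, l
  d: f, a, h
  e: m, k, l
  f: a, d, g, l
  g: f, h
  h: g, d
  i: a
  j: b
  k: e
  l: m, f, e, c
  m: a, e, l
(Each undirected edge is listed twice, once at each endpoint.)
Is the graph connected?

Component: {b, j}
Component: {a, c, d, e, f, g, h, i, k, l, m}
No edge joins these 2 groups, so the graph is disconnected.

No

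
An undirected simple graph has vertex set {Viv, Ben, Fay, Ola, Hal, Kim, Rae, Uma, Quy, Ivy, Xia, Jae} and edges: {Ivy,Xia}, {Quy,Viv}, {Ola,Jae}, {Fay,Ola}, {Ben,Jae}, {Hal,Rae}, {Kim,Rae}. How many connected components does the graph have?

Component: {Uma}
Component: {Viv, Quy}
Component: {Ivy, Xia}
Component: {Hal, Kim, Rae}
Component: {Ben, Fay, Ola, Jae}

5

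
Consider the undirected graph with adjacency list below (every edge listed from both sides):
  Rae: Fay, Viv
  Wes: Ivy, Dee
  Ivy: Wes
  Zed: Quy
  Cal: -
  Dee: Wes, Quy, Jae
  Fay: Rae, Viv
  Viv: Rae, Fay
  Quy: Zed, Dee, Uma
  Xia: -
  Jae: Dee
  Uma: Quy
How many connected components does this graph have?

Component: {Cal}
Component: {Xia}
Component: {Rae, Fay, Viv}
Component: {Wes, Ivy, Zed, Dee, Quy, Jae, Uma}

4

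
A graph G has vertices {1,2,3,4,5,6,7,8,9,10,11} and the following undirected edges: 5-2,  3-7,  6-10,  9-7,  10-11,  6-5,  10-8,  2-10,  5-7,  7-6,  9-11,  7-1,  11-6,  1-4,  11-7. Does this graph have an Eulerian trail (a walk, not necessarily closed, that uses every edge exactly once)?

Degrees: 1:2, 2:2, 3:1, 4:1, 5:3, 6:4, 7:6, 8:1, 9:2, 10:4, 11:4
Odd-degree vertices: 3, 4, 5, 8 (4 total).
With 4 odd-degree vertices (more than two), no single trail can use every edge.

No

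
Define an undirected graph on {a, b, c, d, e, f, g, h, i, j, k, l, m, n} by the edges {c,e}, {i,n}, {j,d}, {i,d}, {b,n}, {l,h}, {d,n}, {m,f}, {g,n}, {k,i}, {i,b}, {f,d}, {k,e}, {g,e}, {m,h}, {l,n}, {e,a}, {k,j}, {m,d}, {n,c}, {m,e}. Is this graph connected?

Yes

Starting from a and exploring outward reaches every vertex (a, e, k, m, c, g, j, i, d, h, f, n, b, l); the graph is connected.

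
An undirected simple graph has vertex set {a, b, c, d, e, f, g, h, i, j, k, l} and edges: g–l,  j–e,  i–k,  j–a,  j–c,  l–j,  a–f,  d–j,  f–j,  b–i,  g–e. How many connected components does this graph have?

Component: {h}
Component: {b, i, k}
Component: {a, c, d, e, f, g, j, l}

3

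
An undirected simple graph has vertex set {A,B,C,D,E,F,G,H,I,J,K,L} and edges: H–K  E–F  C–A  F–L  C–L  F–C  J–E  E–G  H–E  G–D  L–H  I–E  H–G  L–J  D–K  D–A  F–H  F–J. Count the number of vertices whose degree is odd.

Degrees: A:2, B:0, C:3, D:3, E:5, F:5, G:3, H:5, I:1, J:3, K:2, L:4
Odd-degree vertices: C, D, E, F, G, H, I, J.

8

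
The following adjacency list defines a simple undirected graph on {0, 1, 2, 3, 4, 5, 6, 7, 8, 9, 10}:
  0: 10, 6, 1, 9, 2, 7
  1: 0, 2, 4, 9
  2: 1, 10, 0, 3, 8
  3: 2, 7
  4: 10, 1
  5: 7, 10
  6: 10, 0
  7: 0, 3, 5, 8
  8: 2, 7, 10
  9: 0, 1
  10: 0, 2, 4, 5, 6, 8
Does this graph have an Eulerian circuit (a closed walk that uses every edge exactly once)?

Degrees: 0:6, 1:4, 2:5, 3:2, 4:2, 5:2, 6:2, 7:4, 8:3, 9:2, 10:6
2, 8 have odd degree; an Eulerian circuit needs every degree to be even, so none exists.

No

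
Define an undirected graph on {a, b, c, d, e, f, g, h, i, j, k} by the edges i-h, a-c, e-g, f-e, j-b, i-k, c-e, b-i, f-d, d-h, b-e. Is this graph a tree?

No

|V| = 11, |E| = 11.
Connected but with 11 > 10 edges, so it has a cycle and is not a tree.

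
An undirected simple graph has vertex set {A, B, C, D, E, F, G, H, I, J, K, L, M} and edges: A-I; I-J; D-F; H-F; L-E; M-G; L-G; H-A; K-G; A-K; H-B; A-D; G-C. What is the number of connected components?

1

Component: {A, B, C, D, E, F, G, H, I, J, K, L, M}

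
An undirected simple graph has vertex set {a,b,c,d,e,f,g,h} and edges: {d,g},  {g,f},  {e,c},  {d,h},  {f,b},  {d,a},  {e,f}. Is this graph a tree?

The graph has 8 vertices and 7 edges.
It is connected with exactly 7 edges, hence acyclic — it is a tree.

Yes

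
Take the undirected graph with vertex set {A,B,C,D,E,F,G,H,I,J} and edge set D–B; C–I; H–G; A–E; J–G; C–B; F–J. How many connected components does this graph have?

Component: {A, E}
Component: {B, C, D, I}
Component: {F, G, H, J}

3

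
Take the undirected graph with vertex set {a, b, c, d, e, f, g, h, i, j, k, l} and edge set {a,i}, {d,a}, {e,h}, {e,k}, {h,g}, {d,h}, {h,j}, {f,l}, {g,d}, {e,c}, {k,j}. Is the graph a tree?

The graph has 12 vertices and 11 edges.
It is not connected, so it is not a tree.

No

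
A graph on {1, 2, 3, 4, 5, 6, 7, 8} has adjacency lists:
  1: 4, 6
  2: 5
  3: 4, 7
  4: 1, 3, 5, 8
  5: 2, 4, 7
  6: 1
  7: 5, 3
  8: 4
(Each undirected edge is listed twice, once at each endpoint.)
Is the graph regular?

Degrees: 1:2, 2:1, 3:2, 4:4, 5:3, 6:1, 7:2, 8:1
Degrees are not all equal (e.g. deg(2)=1 but deg(4)=4); not regular.

No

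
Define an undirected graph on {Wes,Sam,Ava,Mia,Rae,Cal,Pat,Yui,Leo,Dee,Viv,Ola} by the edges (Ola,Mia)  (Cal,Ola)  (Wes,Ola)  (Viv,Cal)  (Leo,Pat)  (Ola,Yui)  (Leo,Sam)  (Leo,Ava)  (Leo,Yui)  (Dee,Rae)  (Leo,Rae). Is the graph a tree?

Yes

The graph has 12 vertices and 11 edges.
Connected and |E| = |V| - 1, which characterizes a tree.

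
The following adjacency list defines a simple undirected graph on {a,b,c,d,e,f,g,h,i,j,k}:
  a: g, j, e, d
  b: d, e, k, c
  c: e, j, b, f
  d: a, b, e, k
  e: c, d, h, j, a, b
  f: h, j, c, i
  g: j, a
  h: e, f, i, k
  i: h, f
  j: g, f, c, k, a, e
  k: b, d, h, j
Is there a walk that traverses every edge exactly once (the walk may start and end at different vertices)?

Yes

Degrees: a:4, b:4, c:4, d:4, e:6, f:4, g:2, h:4, i:2, j:6, k:4
Odd-degree vertices: none (0 total).
With 0 odd-degree vertices and all edges in one connected piece, an Eulerian trail exists.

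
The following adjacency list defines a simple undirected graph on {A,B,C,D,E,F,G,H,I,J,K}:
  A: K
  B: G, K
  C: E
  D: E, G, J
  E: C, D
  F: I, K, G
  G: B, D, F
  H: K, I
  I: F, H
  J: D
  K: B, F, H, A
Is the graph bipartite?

Yes

Color {E, G, I, J, K} black and {A, B, C, D, F, H} white. No edge joins two same-colored vertices, so the graph is bipartite.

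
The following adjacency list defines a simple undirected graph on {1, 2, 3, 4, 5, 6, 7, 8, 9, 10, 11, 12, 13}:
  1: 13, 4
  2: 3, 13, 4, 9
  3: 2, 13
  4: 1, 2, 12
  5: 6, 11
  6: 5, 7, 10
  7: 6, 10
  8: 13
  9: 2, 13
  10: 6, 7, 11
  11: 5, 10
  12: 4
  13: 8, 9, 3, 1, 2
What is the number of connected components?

Component: {5, 6, 7, 10, 11}
Component: {1, 2, 3, 4, 8, 9, 12, 13}

2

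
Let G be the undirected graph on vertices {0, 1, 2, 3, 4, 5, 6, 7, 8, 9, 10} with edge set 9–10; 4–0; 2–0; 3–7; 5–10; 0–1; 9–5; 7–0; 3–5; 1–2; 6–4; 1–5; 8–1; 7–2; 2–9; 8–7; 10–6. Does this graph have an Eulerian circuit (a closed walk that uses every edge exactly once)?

No

Degrees: 0:4, 1:4, 2:4, 3:2, 4:2, 5:4, 6:2, 7:4, 8:2, 9:3, 10:3
9, 10 have odd degree; an Eulerian circuit needs every degree to be even, so none exists.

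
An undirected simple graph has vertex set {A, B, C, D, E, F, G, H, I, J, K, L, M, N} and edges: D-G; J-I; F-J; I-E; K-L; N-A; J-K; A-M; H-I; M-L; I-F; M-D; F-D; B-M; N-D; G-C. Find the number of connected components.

Component: {A, B, C, D, E, F, G, H, I, J, K, L, M, N}

1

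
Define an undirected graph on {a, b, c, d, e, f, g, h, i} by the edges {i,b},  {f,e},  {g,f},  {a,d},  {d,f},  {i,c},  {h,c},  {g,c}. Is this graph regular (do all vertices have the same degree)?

Degrees: a:1, b:1, c:3, d:2, e:1, f:3, g:2, h:1, i:2
Vertex a has degree 1 while c has degree 3, so the graph is not regular.

No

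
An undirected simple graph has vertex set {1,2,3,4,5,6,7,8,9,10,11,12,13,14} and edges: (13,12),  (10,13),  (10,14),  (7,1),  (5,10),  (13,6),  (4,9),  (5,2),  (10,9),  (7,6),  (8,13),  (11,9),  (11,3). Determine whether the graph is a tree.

The graph has 14 vertices and 13 edges.
Connected and |E| = |V| - 1, which characterizes a tree.

Yes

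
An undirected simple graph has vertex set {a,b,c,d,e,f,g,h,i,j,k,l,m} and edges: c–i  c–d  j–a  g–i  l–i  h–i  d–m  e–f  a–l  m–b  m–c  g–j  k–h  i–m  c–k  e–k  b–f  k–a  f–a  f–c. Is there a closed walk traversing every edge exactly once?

No

Degrees: a:4, b:2, c:5, d:2, e:2, f:4, g:2, h:2, i:5, j:2, k:4, l:2, m:4
c, i have odd degree; an Eulerian circuit needs every degree to be even, so none exists.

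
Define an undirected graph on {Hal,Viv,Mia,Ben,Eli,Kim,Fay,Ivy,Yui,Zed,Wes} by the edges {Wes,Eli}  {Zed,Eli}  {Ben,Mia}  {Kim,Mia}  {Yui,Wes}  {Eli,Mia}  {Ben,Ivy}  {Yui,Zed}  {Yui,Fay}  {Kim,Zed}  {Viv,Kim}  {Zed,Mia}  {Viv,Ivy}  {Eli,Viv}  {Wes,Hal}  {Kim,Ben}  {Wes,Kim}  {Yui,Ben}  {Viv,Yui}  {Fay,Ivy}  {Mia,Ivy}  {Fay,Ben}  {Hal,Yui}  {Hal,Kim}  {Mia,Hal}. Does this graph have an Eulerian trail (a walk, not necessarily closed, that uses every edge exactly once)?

Degrees: Hal:4, Viv:4, Mia:6, Ben:5, Eli:4, Kim:6, Fay:3, Ivy:4, Yui:6, Zed:4, Wes:4
Odd-degree vertices: Ben, Fay (2 total).
With 2 odd-degree vertices and all edges in one connected piece, an Eulerian trail exists (from Ben to Fay).

Yes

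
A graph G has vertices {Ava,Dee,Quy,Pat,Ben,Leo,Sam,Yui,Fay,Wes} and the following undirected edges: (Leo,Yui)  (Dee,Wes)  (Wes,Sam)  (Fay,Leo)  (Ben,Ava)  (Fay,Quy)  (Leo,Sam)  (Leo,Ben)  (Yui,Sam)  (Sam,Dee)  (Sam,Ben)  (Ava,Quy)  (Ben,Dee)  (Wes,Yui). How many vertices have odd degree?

4

Degrees: Ava:2, Dee:3, Quy:2, Pat:0, Ben:4, Leo:4, Sam:5, Yui:3, Fay:2, Wes:3
Odd-degree vertices: Dee, Sam, Yui, Wes.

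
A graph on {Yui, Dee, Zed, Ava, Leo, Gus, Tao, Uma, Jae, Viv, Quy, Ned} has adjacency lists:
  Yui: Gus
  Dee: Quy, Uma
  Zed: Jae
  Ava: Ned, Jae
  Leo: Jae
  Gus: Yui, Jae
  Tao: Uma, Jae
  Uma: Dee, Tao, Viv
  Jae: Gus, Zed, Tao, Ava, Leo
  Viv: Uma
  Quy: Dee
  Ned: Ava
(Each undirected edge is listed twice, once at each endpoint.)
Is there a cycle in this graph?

No

|V| = 12, |E| = 11, number of components = 1.
Since 11 = 12 - 1, the graph is a forest and contains no cycle.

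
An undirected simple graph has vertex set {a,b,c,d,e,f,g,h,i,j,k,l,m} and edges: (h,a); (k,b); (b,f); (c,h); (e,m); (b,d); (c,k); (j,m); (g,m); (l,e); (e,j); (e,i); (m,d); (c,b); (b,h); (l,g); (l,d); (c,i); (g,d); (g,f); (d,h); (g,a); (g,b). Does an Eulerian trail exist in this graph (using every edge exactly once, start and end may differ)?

Degrees: a:2, b:6, c:4, d:5, e:4, f:2, g:6, h:4, i:2, j:2, k:2, l:3, m:4
Odd-degree vertices: d, l (2 total).
With 2 odd-degree vertices and all edges in one connected piece, an Eulerian trail exists (from d to l).

Yes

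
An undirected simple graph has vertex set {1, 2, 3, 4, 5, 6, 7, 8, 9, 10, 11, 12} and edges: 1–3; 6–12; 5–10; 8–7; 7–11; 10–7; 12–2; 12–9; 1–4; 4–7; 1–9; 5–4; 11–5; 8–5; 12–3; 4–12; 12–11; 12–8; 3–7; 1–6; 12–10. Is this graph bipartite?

Partition the vertices as {2, 3, 4, 6, 8, 9, 10, 11} vs {1, 5, 7, 12}. Each listed edge has one endpoint in each part, so the graph is bipartite.

Yes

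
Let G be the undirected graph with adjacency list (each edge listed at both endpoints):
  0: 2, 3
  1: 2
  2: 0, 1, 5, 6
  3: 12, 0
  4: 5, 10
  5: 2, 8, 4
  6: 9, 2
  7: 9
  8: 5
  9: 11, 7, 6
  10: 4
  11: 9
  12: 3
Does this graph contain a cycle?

|V| = 13, |E| = 12, number of components = 1.
Since 12 = 13 - 1, the graph is a forest and contains no cycle.

No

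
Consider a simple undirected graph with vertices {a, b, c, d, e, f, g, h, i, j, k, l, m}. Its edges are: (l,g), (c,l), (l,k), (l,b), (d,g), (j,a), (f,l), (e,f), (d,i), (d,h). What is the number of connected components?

Component: {m}
Component: {a, j}
Component: {b, c, d, e, f, g, h, i, k, l}

3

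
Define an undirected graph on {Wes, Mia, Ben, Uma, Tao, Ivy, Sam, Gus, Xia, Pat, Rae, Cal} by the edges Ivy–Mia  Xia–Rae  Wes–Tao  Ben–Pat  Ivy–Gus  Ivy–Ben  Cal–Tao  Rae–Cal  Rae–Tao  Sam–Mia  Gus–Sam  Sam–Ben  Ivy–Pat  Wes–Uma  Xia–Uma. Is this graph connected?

No

Component: {Wes, Uma, Tao, Xia, Rae, Cal}
Component: {Mia, Ben, Ivy, Sam, Gus, Pat}
No edge joins these 2 groups, so the graph is disconnected.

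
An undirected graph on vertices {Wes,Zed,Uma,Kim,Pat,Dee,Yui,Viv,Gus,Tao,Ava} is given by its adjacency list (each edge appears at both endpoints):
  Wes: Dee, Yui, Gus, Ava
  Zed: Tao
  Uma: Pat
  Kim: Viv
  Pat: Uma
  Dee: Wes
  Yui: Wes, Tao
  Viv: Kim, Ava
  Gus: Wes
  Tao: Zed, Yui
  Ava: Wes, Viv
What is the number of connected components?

Component: {Uma, Pat}
Component: {Wes, Zed, Kim, Dee, Yui, Viv, Gus, Tao, Ava}

2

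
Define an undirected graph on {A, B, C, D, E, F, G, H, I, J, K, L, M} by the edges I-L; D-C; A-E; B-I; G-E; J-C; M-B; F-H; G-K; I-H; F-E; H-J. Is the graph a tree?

Yes

The graph has 13 vertices and 12 edges.
It is connected with exactly 12 edges, hence acyclic — it is a tree.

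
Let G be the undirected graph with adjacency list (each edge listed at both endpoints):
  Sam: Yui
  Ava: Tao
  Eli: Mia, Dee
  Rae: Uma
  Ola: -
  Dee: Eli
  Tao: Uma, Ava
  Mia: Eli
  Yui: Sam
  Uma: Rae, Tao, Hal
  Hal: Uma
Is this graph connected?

Component: {Ola}
Component: {Sam, Yui}
Component: {Eli, Dee, Mia}
Component: {Ava, Rae, Tao, Uma, Hal}
There are 4 separate components, so the graph is not connected.

No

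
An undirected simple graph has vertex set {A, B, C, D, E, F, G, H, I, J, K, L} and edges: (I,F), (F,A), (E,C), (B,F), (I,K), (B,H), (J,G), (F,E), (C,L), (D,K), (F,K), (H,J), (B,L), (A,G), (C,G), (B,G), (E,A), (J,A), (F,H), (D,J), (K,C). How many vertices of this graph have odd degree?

2

Degrees: A:4, B:4, C:4, D:2, E:3, F:6, G:4, H:3, I:2, J:4, K:4, L:2
Odd-degree vertices: E, H.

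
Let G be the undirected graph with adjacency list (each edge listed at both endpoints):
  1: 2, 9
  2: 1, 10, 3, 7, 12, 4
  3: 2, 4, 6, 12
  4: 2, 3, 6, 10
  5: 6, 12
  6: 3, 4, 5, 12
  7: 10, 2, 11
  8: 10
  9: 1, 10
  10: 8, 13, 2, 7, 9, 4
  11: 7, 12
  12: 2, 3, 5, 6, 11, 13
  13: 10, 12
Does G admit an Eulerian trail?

Yes

Degrees: 1:2, 2:6, 3:4, 4:4, 5:2, 6:4, 7:3, 8:1, 9:2, 10:6, 11:2, 12:6, 13:2
Odd-degree vertices: 7, 8 (2 total).
The non-isolated vertices are connected and exactly 2 have odd degree, so an Eulerian trail exists (from 7 to 8).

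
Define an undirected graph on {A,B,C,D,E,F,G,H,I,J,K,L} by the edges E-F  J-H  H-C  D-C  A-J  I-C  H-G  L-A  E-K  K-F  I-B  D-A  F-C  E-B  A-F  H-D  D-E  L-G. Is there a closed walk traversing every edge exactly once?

Yes

Degrees: A:4, B:2, C:4, D:4, E:4, F:4, G:2, H:4, I:2, J:2, K:2, L:2
Every vertex has even degree and the edges form a single connected piece, so an Eulerian circuit exists.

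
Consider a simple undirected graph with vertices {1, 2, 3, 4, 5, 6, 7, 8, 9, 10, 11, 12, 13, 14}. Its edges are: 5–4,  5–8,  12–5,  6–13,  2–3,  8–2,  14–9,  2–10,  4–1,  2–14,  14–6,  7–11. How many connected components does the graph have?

2

Component: {7, 11}
Component: {1, 2, 3, 4, 5, 6, 8, 9, 10, 12, 13, 14}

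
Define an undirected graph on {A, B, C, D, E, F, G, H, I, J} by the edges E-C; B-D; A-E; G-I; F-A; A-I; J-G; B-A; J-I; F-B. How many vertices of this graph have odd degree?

Degrees: A:4, B:3, C:1, D:1, E:2, F:2, G:2, H:0, I:3, J:2
Odd-degree vertices: B, C, D, I.

4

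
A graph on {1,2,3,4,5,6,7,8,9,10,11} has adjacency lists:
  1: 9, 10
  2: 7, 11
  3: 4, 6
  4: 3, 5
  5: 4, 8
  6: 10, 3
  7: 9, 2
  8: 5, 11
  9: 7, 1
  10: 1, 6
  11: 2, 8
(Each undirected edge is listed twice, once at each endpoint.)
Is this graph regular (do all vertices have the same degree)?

Yes

Degrees: 1:2, 2:2, 3:2, 4:2, 5:2, 6:2, 7:2, 8:2, 9:2, 10:2, 11:2
Every vertex has degree 2, so the graph is 2-regular.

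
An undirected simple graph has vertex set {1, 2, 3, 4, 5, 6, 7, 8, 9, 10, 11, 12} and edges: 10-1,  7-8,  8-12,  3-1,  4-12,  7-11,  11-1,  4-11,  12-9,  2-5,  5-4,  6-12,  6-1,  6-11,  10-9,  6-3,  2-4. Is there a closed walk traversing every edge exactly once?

Degrees: 1:4, 2:2, 3:2, 4:4, 5:2, 6:4, 7:2, 8:2, 9:2, 10:2, 11:4, 12:4
Every vertex has even degree and the edges form a single connected piece, so an Eulerian circuit exists.

Yes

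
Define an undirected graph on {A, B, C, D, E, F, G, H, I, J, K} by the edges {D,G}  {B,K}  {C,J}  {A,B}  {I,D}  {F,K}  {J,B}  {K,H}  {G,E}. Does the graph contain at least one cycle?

No

|V| = 11, |E| = 9, number of components = 2.
A forest on 11 vertices with 2 components has exactly 9 edges, which matches — so no cycle.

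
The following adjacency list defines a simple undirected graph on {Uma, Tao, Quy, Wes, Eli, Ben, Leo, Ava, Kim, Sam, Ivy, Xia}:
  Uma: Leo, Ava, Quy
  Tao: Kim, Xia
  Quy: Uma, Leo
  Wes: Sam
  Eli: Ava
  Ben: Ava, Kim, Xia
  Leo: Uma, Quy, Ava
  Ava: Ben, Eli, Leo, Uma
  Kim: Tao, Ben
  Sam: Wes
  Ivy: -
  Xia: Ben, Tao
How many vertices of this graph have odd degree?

Degrees: Uma:3, Tao:2, Quy:2, Wes:1, Eli:1, Ben:3, Leo:3, Ava:4, Kim:2, Sam:1, Ivy:0, Xia:2
Odd-degree vertices: Uma, Wes, Eli, Ben, Leo, Sam.

6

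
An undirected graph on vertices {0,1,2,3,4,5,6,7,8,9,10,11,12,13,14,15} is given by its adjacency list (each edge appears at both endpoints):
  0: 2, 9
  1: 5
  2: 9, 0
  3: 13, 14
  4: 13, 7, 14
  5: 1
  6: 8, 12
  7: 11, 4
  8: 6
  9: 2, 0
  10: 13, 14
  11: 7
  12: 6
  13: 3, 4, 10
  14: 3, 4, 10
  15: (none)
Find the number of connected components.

Component: {15}
Component: {1, 5}
Component: {0, 2, 9}
Component: {6, 8, 12}
Component: {3, 4, 7, 10, 11, 13, 14}

5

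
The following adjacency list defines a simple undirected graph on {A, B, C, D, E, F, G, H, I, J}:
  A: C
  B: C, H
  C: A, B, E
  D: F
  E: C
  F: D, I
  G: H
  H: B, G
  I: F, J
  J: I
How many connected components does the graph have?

2

Component: {D, F, I, J}
Component: {A, B, C, E, G, H}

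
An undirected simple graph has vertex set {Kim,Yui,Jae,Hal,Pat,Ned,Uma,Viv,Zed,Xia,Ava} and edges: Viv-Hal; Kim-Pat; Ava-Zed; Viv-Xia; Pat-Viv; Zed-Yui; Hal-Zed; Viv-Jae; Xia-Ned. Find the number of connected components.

2

Component: {Uma}
Component: {Kim, Yui, Jae, Hal, Pat, Ned, Viv, Zed, Xia, Ava}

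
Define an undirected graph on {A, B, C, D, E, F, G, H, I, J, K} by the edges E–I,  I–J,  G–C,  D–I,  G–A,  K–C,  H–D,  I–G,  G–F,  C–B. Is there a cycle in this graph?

|V| = 11, |E| = 10, number of components = 1.
Since 10 = 11 - 1, the graph is a forest and contains no cycle.

No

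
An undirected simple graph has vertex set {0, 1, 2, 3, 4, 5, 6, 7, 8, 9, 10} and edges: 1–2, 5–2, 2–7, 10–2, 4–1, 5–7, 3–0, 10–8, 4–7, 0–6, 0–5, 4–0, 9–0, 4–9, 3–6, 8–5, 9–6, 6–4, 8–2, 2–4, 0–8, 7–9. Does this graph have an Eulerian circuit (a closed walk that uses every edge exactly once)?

Yes

Degrees: 0:6, 1:2, 2:6, 3:2, 4:6, 5:4, 6:4, 7:4, 8:4, 9:4, 10:2
Every vertex has even degree and the edges form a single connected piece, so an Eulerian circuit exists.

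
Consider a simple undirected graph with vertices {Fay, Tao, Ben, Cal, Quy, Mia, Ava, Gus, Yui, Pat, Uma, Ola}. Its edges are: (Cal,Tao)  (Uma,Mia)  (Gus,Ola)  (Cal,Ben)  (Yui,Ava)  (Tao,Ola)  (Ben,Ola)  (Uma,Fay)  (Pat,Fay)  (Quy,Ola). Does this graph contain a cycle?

Yes

The graph has 12 vertices, 10 edges, and 3 connected components.
One cycle is Tao-Ola-Ben-Cal-Tao.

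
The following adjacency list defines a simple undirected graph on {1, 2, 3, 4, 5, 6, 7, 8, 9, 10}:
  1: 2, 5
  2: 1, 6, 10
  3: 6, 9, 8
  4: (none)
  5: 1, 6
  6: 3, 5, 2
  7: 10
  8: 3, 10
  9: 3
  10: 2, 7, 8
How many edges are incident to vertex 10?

3

Neighbors of 10: 2, 7, 8.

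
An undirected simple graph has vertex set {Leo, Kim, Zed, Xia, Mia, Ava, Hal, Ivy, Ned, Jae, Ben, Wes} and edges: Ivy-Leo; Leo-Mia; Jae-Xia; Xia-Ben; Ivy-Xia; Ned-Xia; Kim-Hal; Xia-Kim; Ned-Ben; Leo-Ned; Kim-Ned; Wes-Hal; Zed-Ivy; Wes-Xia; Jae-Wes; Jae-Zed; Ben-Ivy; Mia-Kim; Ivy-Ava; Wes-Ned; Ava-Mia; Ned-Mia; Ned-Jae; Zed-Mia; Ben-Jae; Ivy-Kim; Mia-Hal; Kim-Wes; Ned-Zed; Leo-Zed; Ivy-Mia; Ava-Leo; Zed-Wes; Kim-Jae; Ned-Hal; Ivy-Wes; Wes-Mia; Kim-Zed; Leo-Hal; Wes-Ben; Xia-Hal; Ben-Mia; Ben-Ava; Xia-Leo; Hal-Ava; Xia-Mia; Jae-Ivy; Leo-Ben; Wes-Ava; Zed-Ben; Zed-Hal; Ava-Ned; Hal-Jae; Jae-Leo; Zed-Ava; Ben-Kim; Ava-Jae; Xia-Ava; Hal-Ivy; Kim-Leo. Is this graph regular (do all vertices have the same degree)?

Degrees: Leo:10, Kim:10, Zed:10, Xia:10, Mia:10, Ava:10, Hal:10, Ivy:10, Ned:10, Jae:10, Ben:10, Wes:10
All degrees equal 10; the graph is regular.

Yes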